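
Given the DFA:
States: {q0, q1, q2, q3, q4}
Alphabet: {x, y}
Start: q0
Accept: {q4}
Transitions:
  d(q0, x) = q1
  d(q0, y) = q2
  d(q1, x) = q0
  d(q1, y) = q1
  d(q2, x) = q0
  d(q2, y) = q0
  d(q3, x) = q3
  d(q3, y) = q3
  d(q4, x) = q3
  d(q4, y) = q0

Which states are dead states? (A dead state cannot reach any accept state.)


Forward reachability from each state:
  q0 -> reaches {q0, q1, q2}, no accept state (dead)
  q1 -> reaches {q0, q1, q2}, no accept state (dead)
  q2 -> reaches {q0, q1, q2}, no accept state (dead)
  q3 -> reaches {q3}, no accept state (dead)
  q4 -> reaches accept state q4 (live)

{q0, q1, q2, q3}


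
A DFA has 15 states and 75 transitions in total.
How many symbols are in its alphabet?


Each state has exactly one transition per symbol.
|alphabet| = transitions / states = 75 / 15 = 5

5


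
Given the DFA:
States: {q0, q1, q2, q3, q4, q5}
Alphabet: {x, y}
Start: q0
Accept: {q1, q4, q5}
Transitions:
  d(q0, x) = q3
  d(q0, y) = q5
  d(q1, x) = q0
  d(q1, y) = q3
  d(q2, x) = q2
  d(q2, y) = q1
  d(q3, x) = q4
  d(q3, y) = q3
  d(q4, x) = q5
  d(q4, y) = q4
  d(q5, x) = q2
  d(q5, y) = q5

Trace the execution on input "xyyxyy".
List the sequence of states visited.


Input: xyyxyy
d(q0, x) = q3
d(q3, y) = q3
d(q3, y) = q3
d(q3, x) = q4
d(q4, y) = q4
d(q4, y) = q4


q0 -> q3 -> q3 -> q3 -> q4 -> q4 -> q4


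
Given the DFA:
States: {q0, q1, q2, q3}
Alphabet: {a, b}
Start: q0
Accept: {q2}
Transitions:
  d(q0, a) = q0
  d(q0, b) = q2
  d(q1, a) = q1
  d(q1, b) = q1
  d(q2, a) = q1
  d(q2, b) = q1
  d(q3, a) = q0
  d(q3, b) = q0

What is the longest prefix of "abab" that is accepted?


Run the DFA, marking each prefix where the state is accepting:
  "" -> q0 [reject]
  "a" -> q0 [reject]
  "ab" -> q2 [accept]
  "aba" -> q1 [reject]
  "abab" -> q1 [reject]

"ab"


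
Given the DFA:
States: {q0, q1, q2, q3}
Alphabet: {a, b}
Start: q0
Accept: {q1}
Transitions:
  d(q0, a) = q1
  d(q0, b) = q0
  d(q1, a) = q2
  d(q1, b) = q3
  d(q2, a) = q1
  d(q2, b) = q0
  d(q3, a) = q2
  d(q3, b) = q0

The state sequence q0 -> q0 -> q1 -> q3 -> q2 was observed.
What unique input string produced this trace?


Trace back each transition to find the symbol:
  q0 --[b]--> q0
  q0 --[a]--> q1
  q1 --[b]--> q3
  q3 --[a]--> q2

"baba"


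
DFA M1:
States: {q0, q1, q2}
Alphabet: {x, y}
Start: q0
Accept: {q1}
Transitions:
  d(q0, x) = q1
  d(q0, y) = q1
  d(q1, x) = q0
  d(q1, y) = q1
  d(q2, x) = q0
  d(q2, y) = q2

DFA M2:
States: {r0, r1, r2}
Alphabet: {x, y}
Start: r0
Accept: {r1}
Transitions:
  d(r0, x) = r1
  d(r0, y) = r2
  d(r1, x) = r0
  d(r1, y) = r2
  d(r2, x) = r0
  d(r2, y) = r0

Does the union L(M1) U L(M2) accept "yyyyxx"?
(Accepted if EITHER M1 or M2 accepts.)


M1: final=q1 accepted=True
M2: final=r0 accepted=False

Yes, union accepts


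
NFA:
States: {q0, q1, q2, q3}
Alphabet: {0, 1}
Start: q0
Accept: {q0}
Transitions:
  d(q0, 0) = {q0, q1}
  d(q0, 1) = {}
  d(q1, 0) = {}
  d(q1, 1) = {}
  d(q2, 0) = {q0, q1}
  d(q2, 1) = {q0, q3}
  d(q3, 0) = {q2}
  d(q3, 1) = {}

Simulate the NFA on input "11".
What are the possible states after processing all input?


Start: {q0}
  --1--> {}
  --1--> {}

{} (empty set, no valid transitions)


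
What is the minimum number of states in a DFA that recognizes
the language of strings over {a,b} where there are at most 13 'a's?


States: count = 0, 1, ..., 13 (all accepting; 14 states), plus a dead state for count > 13.
Total: 14 + 1 = 15.

15


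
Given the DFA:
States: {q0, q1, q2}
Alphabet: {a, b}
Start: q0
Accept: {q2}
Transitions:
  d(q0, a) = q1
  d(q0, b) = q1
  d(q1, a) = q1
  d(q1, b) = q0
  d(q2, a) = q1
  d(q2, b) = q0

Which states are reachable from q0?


BFS from q0:
  layer 0: {q0}
  layer 1: {q1}

{q0, q1}


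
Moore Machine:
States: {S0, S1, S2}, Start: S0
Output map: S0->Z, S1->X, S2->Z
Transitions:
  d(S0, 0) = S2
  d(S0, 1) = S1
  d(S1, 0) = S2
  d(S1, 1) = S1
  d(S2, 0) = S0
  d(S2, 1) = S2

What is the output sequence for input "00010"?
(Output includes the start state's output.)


Start: S0 (output Z)
  --0--> S2 (output Z)
  --0--> S0 (output Z)
  --0--> S2 (output Z)
  --1--> S2 (output Z)
  --0--> S0 (output Z)

"ZZZZZZ"


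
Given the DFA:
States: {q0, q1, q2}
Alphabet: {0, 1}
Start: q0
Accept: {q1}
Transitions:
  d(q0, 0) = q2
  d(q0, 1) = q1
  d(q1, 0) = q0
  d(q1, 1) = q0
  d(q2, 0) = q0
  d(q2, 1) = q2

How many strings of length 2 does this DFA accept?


Enumerating all length-2 strings:
  "00" -> q0 [reject]
  "01" -> q2 [reject]
  "10" -> q0 [reject]
  "11" -> q0 [reject]

0 out of 4


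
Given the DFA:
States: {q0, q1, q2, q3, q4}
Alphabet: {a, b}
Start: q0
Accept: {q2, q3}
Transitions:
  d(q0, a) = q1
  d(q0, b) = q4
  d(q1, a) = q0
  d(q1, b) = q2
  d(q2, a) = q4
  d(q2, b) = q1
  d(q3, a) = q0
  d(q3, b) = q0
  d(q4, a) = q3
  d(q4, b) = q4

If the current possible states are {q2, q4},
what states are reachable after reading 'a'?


Apply transition on 'a' from each current state:
  d(q2, a) = q4
  d(q4, a) = q3

{q3, q4}


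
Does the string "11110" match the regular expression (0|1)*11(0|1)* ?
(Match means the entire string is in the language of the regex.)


|string| = 5; first = '1'; last = '0'

Yes, "11110" matches (0|1)*11(0|1)*


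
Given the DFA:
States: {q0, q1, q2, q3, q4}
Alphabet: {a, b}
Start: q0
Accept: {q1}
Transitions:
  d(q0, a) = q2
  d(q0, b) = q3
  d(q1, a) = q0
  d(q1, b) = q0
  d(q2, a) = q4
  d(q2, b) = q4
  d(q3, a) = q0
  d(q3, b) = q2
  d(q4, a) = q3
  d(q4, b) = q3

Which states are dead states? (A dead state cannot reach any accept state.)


Forward reachability from each state:
  q0 -> reaches {q0, q2, q3, q4}, no accept state (dead)
  q1 -> reaches accept state q1 (live)
  q2 -> reaches {q0, q2, q3, q4}, no accept state (dead)
  q3 -> reaches {q0, q2, q3, q4}, no accept state (dead)
  q4 -> reaches {q0, q2, q3, q4}, no accept state (dead)

{q0, q2, q3, q4}


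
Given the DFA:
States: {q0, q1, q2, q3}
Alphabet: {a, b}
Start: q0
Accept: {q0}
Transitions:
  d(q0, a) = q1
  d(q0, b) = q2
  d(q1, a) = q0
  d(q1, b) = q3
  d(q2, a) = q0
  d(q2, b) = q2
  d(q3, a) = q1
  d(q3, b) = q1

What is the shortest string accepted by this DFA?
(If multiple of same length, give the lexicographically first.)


BFS by string length (lex-first path to each state shown):
  len 0: q0<-""
Found accept state at length 0.

"" (empty string)


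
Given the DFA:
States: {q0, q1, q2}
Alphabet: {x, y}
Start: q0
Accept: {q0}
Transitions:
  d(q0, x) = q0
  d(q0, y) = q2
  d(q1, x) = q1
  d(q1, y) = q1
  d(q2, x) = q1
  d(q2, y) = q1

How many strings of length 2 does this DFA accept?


Enumerating all length-2 strings:
  "xx" -> q0 [accept]
  "xy" -> q2 [reject]
  "yx" -> q1 [reject]
  "yy" -> q1 [reject]

1 out of 4


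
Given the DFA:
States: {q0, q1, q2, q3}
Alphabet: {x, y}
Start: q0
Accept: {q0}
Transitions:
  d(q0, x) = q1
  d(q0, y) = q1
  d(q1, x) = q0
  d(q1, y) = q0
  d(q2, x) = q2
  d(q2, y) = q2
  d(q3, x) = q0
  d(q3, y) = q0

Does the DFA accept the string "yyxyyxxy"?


Trace: q0 -> q1 -> q0 -> q1 -> q0 -> q1 -> q0 -> q1 -> q0
Final state: q0
Accept states: {q0}

Yes, accepted (final state q0 is an accept state)


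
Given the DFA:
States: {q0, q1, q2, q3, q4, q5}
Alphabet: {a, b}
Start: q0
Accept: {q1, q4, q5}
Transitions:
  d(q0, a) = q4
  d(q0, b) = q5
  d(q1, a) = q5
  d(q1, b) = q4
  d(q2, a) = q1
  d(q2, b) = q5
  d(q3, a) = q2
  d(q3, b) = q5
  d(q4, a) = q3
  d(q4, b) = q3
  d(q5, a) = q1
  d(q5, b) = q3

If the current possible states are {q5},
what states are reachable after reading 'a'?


Apply transition on 'a' from each current state:
  d(q5, a) = q1

{q1}


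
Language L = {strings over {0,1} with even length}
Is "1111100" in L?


length = 7; 7 mod 2 = 1

No, "1111100" is not in L


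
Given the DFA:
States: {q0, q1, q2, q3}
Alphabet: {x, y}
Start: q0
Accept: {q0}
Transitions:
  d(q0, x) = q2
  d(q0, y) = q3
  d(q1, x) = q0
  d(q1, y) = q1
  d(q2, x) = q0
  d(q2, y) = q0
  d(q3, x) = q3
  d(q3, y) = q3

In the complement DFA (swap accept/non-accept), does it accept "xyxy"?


Trace: q0 -> q2 -> q0 -> q2 -> q0
Final: q0
Original accept: {q0}
Complement: q0 is in original accept

No, complement rejects (original accepts)


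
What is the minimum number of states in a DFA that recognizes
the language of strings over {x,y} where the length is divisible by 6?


States track (length) mod 6.
Need 6 states: one per remainder 0..5; accept = remainder 0.

6


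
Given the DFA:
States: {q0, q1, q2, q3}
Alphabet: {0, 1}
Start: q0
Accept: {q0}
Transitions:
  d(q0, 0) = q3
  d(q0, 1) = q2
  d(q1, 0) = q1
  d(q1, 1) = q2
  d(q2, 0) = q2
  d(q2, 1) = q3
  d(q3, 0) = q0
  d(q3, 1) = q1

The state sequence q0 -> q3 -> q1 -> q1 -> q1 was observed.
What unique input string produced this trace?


Trace back each transition to find the symbol:
  q0 --[0]--> q3
  q3 --[1]--> q1
  q1 --[0]--> q1
  q1 --[0]--> q1

"0100"


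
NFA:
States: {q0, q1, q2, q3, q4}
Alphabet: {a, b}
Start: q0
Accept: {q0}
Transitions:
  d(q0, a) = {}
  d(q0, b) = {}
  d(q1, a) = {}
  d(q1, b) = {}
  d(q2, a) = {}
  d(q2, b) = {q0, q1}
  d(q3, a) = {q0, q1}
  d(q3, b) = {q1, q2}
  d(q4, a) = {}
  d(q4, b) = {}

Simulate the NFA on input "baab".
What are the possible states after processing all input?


Start: {q0}
  --b--> {}
  --a--> {}
  --a--> {}
  --b--> {}

{} (empty set, no valid transitions)


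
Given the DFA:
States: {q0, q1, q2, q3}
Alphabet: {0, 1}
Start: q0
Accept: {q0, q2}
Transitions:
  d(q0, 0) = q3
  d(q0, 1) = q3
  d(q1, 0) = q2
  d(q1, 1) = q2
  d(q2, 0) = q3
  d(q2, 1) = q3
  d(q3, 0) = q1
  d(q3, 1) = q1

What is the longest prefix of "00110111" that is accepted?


Run the DFA, marking each prefix where the state is accepting:
  "" -> q0 [accept]
  "0" -> q3 [reject]
  "00" -> q1 [reject]
  "001" -> q2 [accept]
  "0011" -> q3 [reject]
  "00110" -> q1 [reject]
  "001101" -> q2 [accept]
  "0011011" -> q3 [reject]
  "00110111" -> q1 [reject]

"001101"


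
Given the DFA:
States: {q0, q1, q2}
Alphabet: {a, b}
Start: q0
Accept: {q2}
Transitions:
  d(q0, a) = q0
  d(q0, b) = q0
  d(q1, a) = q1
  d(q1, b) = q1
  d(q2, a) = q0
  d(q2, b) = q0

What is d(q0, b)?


Looking up transition d(q0, b)

q0


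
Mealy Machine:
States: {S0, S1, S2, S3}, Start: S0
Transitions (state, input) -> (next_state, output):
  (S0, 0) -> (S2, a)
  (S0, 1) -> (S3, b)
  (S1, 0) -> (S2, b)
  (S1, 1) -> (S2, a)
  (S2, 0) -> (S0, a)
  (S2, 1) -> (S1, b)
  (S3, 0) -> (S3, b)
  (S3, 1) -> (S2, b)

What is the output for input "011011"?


Step-by-step:
  (S0, 0) -> (S2, a)
  (S2, 1) -> (S1, b)
  (S1, 1) -> (S2, a)
  (S2, 0) -> (S0, a)
  (S0, 1) -> (S3, b)
  (S3, 1) -> (S2, b)

"abaabb"


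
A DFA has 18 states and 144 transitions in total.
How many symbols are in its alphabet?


Each state has exactly one transition per symbol.
|alphabet| = transitions / states = 144 / 18 = 8

8


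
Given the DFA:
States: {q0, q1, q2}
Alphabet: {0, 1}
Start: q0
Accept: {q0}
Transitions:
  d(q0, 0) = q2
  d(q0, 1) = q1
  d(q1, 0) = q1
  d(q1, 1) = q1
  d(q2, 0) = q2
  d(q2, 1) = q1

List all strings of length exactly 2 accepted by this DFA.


All strings of length 2: 4 total
Accepted: 0

None


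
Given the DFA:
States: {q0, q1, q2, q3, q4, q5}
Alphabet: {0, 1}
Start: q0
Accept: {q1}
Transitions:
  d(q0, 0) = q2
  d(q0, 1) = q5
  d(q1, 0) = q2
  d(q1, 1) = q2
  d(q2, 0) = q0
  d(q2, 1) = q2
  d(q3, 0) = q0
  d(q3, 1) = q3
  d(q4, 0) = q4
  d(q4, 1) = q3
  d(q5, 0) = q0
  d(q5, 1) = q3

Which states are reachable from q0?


BFS from q0:
  layer 0: {q0}
  layer 1: {q2, q5}
  layer 2: {q3}

{q0, q2, q3, q5}


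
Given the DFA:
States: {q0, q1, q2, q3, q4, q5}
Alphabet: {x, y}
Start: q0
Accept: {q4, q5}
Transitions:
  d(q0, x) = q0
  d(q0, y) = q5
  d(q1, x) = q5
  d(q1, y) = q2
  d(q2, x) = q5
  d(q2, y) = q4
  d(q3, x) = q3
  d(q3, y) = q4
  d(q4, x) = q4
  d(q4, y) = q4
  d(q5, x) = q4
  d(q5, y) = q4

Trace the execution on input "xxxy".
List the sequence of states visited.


Input: xxxy
d(q0, x) = q0
d(q0, x) = q0
d(q0, x) = q0
d(q0, y) = q5


q0 -> q0 -> q0 -> q0 -> q5


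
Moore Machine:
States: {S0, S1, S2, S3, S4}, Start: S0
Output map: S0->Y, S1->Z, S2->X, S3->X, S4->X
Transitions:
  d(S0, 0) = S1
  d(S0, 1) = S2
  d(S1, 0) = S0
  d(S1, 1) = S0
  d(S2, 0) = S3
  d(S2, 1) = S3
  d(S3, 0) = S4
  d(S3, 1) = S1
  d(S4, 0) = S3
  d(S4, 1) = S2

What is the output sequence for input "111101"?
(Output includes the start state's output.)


Start: S0 (output Y)
  --1--> S2 (output X)
  --1--> S3 (output X)
  --1--> S1 (output Z)
  --1--> S0 (output Y)
  --0--> S1 (output Z)
  --1--> S0 (output Y)

"YXXZYZY"


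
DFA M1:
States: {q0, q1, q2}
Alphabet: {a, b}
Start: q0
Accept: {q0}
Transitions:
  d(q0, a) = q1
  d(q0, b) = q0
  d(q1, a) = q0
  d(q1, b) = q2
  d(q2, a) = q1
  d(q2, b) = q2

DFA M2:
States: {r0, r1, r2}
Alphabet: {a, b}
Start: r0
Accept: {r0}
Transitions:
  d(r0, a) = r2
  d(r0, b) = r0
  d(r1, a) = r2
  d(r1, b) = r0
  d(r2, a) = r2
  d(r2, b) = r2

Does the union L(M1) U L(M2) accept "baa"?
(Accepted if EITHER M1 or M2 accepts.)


M1: final=q0 accepted=True
M2: final=r2 accepted=False

Yes, union accepts


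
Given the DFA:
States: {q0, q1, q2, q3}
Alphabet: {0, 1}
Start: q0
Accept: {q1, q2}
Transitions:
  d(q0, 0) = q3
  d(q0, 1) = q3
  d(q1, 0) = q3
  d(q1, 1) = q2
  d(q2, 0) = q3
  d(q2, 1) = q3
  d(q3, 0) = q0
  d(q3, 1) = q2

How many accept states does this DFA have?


Accept states listed: {q1, q2}
Counting: q1(1) q2(2)

2


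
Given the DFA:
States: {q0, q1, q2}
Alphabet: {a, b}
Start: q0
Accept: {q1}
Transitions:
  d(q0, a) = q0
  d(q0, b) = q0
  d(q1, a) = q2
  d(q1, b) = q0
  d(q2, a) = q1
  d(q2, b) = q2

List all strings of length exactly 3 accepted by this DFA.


All strings of length 3: 8 total
Accepted: 0

None


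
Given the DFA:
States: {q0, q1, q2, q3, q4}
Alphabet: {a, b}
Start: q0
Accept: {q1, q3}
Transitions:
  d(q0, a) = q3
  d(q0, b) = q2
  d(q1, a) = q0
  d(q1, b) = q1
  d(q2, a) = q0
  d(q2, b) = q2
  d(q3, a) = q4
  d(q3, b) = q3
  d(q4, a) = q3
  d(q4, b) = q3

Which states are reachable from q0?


BFS from q0:
  layer 0: {q0}
  layer 1: {q2, q3}
  layer 2: {q4}

{q0, q2, q3, q4}


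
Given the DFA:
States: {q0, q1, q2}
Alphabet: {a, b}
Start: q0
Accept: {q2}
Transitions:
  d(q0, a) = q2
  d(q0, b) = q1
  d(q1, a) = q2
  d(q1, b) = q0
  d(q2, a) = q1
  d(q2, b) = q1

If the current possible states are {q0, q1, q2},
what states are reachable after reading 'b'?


Apply transition on 'b' from each current state:
  d(q0, b) = q1
  d(q1, b) = q0
  d(q2, b) = q1

{q0, q1}


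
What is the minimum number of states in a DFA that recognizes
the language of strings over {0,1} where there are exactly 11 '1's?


States: count = 0, 1, ..., 11 (that's 12 states), plus a dead state for count > 11.
Total: 12 + 1 = 13. Accept = count-11 state.

13


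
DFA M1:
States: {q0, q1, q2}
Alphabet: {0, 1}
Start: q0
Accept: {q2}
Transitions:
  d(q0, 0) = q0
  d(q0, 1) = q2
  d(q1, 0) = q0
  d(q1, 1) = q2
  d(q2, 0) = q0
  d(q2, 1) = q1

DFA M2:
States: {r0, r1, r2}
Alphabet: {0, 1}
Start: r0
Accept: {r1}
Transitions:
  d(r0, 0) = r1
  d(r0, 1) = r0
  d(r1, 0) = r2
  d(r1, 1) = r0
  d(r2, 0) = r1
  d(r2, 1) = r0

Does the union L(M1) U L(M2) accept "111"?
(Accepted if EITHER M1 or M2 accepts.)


M1: final=q2 accepted=True
M2: final=r0 accepted=False

Yes, union accepts


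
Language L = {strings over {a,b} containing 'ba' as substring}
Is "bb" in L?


'ba' does not occur

No, "bb" is not in L


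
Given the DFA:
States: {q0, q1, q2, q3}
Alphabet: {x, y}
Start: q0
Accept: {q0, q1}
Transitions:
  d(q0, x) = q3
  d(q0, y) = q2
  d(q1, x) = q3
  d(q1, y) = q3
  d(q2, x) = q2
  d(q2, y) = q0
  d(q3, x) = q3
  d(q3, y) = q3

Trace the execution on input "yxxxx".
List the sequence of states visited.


Input: yxxxx
d(q0, y) = q2
d(q2, x) = q2
d(q2, x) = q2
d(q2, x) = q2
d(q2, x) = q2


q0 -> q2 -> q2 -> q2 -> q2 -> q2


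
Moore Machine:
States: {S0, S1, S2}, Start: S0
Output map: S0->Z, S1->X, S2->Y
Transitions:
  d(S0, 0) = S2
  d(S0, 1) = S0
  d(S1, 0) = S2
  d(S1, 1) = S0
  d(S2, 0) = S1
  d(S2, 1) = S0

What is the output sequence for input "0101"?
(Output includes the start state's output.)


Start: S0 (output Z)
  --0--> S2 (output Y)
  --1--> S0 (output Z)
  --0--> S2 (output Y)
  --1--> S0 (output Z)

"ZYZYZ"


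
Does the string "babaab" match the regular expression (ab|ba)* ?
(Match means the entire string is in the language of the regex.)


|string| = 6; first = 'b'; last = 'b'

Yes, "babaab" matches (ab|ba)*


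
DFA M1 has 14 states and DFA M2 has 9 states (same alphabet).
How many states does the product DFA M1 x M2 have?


Product construction pairs every M1 state with every M2 state.
14 * 9 = 126

126


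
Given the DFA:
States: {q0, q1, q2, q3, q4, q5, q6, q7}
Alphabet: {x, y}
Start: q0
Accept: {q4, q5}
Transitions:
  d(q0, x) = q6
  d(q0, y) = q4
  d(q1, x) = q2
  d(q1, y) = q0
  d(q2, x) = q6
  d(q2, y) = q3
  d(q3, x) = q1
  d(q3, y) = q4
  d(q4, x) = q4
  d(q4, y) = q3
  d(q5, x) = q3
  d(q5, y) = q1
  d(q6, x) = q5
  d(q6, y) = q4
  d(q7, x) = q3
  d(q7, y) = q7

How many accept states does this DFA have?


Accept states listed: {q4, q5}
Counting: q4(1) q5(2)

2


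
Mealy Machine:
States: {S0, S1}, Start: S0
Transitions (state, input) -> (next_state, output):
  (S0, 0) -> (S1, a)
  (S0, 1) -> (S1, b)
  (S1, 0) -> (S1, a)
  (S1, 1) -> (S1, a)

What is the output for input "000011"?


Step-by-step:
  (S0, 0) -> (S1, a)
  (S1, 0) -> (S1, a)
  (S1, 0) -> (S1, a)
  (S1, 0) -> (S1, a)
  (S1, 1) -> (S1, a)
  (S1, 1) -> (S1, a)

"aaaaaa"


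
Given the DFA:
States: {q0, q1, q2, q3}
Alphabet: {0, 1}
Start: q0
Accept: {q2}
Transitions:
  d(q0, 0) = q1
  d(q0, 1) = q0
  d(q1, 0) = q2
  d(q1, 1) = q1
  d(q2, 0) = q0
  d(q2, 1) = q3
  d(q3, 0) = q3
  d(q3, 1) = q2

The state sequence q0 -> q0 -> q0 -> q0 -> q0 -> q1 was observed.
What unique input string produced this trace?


Trace back each transition to find the symbol:
  q0 --[1]--> q0
  q0 --[1]--> q0
  q0 --[1]--> q0
  q0 --[1]--> q0
  q0 --[0]--> q1

"11110"


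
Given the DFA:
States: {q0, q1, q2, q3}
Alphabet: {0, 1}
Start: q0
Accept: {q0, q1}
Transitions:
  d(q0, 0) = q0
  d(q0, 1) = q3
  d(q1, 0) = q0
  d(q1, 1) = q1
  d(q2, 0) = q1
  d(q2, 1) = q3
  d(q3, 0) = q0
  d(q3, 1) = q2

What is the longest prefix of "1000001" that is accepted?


Run the DFA, marking each prefix where the state is accepting:
  "" -> q0 [accept]
  "1" -> q3 [reject]
  "10" -> q0 [accept]
  "100" -> q0 [accept]
  "1000" -> q0 [accept]
  "10000" -> q0 [accept]
  "100000" -> q0 [accept]
  "1000001" -> q3 [reject]

"100000"


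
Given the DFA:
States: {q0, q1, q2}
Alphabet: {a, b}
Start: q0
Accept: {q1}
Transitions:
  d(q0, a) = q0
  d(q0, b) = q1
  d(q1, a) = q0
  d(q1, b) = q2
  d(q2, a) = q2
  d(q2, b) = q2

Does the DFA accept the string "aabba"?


Trace: q0 -> q0 -> q0 -> q1 -> q2 -> q2
Final state: q2
Accept states: {q1}

No, rejected (final state q2 is not an accept state)


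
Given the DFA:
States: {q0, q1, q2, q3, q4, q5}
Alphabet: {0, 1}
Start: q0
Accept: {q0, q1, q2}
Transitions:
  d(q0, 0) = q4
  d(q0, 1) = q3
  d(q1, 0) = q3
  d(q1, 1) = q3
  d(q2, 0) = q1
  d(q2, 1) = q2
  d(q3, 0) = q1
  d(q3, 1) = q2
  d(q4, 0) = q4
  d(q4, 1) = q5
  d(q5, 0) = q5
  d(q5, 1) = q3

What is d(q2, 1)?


Looking up transition d(q2, 1)

q2


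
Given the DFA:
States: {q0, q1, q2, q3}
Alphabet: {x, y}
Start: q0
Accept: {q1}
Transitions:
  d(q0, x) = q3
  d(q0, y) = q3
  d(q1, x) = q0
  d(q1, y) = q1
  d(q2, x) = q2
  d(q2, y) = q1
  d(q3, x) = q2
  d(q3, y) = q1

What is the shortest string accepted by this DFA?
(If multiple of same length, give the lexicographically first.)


BFS by string length (lex-first path to each state shown):
  len 0: q0<-""
  len 1: q3<-"x"
  len 2: q1<-"xy", q2<-"xx"
Found accept state at length 2.

"xy"


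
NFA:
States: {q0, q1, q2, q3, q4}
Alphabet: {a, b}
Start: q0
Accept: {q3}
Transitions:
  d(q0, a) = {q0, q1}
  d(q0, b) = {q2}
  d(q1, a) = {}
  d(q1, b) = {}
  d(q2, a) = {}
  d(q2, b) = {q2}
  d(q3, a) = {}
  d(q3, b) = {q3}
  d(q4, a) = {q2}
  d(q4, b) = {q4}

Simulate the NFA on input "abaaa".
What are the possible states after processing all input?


Start: {q0}
  --a--> {q0, q1}
  --b--> {q2}
  --a--> {}
  --a--> {}
  --a--> {}

{} (empty set, no valid transitions)


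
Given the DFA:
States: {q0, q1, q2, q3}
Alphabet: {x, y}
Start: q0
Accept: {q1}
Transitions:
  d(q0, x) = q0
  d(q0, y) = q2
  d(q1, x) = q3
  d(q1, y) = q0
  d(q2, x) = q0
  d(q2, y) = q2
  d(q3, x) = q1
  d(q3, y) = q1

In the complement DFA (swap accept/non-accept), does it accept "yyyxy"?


Trace: q0 -> q2 -> q2 -> q2 -> q0 -> q2
Final: q2
Original accept: {q1}
Complement: q2 is not in original accept

Yes, complement accepts (original rejects)


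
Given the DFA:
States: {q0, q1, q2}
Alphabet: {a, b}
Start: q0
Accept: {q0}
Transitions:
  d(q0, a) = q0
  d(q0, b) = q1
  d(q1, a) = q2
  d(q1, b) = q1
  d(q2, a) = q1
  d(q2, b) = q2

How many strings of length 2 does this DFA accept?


Enumerating all length-2 strings:
  "aa" -> q0 [accept]
  "ab" -> q1 [reject]
  "ba" -> q2 [reject]
  "bb" -> q1 [reject]

1 out of 4


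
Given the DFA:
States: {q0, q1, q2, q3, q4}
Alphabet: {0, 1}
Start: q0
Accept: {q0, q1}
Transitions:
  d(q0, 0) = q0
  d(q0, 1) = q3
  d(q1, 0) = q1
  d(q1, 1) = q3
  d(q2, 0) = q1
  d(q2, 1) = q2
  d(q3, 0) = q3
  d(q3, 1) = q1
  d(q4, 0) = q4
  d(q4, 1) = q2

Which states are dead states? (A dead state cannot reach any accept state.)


Forward reachability from each state:
  q0 -> reaches accept state q0 (live)
  q1 -> reaches accept state q1 (live)
  q2 -> reaches accept state q1 (live)
  q3 -> reaches accept state q1 (live)
  q4 -> reaches accept state q1 (live)

None (all states can reach an accept state)


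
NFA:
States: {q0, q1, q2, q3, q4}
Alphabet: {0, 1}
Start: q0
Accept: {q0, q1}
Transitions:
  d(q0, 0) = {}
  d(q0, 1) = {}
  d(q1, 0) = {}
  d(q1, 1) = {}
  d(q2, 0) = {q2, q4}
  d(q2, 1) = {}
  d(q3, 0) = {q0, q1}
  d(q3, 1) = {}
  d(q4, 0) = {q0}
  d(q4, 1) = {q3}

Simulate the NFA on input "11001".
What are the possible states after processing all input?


Start: {q0}
  --1--> {}
  --1--> {}
  --0--> {}
  --0--> {}
  --1--> {}

{} (empty set, no valid transitions)


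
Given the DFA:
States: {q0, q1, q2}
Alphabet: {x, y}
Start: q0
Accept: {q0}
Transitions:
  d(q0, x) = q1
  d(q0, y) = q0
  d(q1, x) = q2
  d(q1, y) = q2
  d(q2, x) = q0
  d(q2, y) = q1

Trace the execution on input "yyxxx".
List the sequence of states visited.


Input: yyxxx
d(q0, y) = q0
d(q0, y) = q0
d(q0, x) = q1
d(q1, x) = q2
d(q2, x) = q0


q0 -> q0 -> q0 -> q1 -> q2 -> q0


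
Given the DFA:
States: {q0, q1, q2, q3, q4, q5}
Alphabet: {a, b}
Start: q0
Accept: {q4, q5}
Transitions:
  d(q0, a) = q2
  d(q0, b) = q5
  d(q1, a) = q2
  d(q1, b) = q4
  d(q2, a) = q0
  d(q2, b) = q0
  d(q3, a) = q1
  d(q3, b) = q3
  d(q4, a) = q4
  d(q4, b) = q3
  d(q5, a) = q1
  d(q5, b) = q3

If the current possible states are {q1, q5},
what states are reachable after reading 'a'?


Apply transition on 'a' from each current state:
  d(q1, a) = q2
  d(q5, a) = q1

{q1, q2}


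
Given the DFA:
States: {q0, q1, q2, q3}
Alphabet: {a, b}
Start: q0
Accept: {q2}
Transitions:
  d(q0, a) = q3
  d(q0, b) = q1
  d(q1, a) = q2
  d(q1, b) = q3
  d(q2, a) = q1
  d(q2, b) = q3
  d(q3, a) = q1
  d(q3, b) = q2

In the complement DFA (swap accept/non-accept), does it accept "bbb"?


Trace: q0 -> q1 -> q3 -> q2
Final: q2
Original accept: {q2}
Complement: q2 is in original accept

No, complement rejects (original accepts)


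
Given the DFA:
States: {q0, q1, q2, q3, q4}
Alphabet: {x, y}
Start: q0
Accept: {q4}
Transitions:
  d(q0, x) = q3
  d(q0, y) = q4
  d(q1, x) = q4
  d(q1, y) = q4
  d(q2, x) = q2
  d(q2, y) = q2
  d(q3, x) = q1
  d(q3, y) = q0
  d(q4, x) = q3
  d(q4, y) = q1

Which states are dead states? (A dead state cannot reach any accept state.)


Forward reachability from each state:
  q0 -> reaches accept state q4 (live)
  q1 -> reaches accept state q4 (live)
  q2 -> reaches {q2}, no accept state (dead)
  q3 -> reaches accept state q4 (live)
  q4 -> reaches accept state q4 (live)

{q2}


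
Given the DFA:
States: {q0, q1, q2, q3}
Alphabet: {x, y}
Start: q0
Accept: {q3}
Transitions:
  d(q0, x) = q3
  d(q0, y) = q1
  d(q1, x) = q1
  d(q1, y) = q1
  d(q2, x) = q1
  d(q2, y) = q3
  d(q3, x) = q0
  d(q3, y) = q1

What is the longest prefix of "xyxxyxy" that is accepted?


Run the DFA, marking each prefix where the state is accepting:
  "" -> q0 [reject]
  "x" -> q3 [accept]
  "xy" -> q1 [reject]
  "xyx" -> q1 [reject]
  "xyxx" -> q1 [reject]
  "xyxxy" -> q1 [reject]
  "xyxxyx" -> q1 [reject]
  "xyxxyxy" -> q1 [reject]

"x"


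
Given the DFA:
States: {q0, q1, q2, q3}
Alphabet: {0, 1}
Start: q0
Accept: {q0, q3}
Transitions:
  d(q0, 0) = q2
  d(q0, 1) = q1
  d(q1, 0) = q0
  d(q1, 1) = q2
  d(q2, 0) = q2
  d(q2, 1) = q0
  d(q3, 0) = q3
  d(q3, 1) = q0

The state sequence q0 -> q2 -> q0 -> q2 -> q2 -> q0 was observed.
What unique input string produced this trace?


Trace back each transition to find the symbol:
  q0 --[0]--> q2
  q2 --[1]--> q0
  q0 --[0]--> q2
  q2 --[0]--> q2
  q2 --[1]--> q0

"01001"


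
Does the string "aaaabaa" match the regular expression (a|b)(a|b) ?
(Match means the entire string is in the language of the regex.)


|string| = 7; first = 'a'; last = 'a'

No, "aaaabaa" does not match (a|b)(a|b)


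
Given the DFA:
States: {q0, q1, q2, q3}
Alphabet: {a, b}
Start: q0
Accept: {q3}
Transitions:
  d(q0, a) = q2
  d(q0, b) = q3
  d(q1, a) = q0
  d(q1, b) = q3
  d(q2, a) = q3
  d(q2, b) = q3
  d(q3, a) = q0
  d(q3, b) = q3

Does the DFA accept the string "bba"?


Trace: q0 -> q3 -> q3 -> q0
Final state: q0
Accept states: {q3}

No, rejected (final state q0 is not an accept state)


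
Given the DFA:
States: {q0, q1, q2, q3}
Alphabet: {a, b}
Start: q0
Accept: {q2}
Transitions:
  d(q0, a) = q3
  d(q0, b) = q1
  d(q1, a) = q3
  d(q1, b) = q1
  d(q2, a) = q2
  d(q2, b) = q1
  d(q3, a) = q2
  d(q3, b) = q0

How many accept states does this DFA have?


Accept states listed: {q2}
Counting: q2(1)

1


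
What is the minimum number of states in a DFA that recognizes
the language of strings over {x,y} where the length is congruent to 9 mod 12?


States track (length) mod 12.
Need 12 states: one per remainder 0..11; accept = remainder 9.

12


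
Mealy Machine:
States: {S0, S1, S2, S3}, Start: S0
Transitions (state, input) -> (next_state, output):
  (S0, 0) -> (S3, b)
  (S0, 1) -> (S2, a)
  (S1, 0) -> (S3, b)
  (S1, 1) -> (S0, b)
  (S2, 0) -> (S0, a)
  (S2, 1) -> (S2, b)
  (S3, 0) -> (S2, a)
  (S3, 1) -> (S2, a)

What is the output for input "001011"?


Step-by-step:
  (S0, 0) -> (S3, b)
  (S3, 0) -> (S2, a)
  (S2, 1) -> (S2, b)
  (S2, 0) -> (S0, a)
  (S0, 1) -> (S2, a)
  (S2, 1) -> (S2, b)

"babaab"


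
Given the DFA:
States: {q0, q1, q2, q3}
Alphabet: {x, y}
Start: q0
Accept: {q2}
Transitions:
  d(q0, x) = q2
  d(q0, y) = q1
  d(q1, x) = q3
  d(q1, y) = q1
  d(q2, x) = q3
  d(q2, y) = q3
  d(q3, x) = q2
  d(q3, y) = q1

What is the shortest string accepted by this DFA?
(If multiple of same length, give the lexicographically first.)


BFS by string length (lex-first path to each state shown):
  len 0: q0<-""
  len 1: q1<-"y", q2<-"x"
Found accept state at length 1.

"x"


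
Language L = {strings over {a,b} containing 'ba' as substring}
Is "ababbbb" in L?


'ba' occurs at index 1

Yes, "ababbbb" is in L


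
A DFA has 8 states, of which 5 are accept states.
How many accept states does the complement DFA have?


Complement swaps accept and non-accept states.
8 - 5 = 3

3


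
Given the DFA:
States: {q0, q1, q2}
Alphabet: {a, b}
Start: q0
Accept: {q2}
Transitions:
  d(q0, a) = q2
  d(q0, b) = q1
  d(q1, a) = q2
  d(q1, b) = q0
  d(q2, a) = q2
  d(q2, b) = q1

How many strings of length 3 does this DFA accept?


Enumerating all length-3 strings:
  "aaa" -> q2 [accept]
  "aab" -> q1 [reject]
  "aba" -> q2 [accept]
  "abb" -> q0 [reject]
  "baa" -> q2 [accept]
  "bab" -> q1 [reject]
  "bba" -> q2 [accept]
  "bbb" -> q1 [reject]

4 out of 8


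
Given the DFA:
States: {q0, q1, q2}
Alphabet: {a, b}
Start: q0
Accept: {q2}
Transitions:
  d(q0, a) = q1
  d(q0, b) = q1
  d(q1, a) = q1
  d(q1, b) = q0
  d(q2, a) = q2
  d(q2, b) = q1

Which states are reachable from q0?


BFS from q0:
  layer 0: {q0}
  layer 1: {q1}

{q0, q1}


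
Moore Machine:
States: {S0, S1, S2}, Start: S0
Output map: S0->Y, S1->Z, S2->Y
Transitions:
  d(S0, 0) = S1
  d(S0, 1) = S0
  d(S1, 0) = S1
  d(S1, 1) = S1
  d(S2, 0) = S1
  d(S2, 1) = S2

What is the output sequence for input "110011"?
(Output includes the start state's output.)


Start: S0 (output Y)
  --1--> S0 (output Y)
  --1--> S0 (output Y)
  --0--> S1 (output Z)
  --0--> S1 (output Z)
  --1--> S1 (output Z)
  --1--> S1 (output Z)

"YYYZZZZ"


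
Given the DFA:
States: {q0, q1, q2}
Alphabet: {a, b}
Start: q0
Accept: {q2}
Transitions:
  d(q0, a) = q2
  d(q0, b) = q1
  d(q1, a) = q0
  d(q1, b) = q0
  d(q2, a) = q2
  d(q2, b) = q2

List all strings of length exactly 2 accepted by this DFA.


All strings of length 2: 4 total
Accepted: 2

"aa", "ab"


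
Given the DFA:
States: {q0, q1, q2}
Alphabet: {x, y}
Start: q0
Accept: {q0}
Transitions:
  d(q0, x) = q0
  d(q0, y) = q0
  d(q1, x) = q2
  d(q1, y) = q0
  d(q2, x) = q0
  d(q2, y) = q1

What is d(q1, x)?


Looking up transition d(q1, x)

q2


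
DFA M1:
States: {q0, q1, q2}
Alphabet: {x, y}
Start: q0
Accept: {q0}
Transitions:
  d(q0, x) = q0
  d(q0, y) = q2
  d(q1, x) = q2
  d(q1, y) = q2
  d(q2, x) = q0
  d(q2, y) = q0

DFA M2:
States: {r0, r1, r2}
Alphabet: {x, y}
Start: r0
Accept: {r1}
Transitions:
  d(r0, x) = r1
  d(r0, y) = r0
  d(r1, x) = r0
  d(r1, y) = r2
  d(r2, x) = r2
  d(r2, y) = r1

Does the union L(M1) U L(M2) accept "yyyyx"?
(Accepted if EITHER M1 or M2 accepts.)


M1: final=q0 accepted=True
M2: final=r1 accepted=True

Yes, union accepts


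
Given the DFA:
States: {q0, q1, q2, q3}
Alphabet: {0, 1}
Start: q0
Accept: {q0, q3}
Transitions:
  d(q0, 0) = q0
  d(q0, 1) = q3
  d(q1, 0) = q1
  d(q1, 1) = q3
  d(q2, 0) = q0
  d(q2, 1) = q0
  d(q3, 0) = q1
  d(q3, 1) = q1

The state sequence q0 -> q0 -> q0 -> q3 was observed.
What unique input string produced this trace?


Trace back each transition to find the symbol:
  q0 --[0]--> q0
  q0 --[0]--> q0
  q0 --[1]--> q3

"001"


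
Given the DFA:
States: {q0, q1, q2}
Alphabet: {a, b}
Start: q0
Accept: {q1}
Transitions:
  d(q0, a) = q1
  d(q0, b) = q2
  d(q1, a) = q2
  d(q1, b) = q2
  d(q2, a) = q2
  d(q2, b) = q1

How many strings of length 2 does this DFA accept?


Enumerating all length-2 strings:
  "aa" -> q2 [reject]
  "ab" -> q2 [reject]
  "ba" -> q2 [reject]
  "bb" -> q1 [accept]

1 out of 4


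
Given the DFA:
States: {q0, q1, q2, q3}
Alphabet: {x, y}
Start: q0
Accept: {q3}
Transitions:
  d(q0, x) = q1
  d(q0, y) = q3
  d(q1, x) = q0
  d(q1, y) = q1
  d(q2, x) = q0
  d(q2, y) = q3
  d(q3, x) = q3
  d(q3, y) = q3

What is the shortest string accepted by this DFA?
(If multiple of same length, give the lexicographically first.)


BFS by string length (lex-first path to each state shown):
  len 0: q0<-""
  len 1: q1<-"x", q3<-"y"
Found accept state at length 1.

"y"


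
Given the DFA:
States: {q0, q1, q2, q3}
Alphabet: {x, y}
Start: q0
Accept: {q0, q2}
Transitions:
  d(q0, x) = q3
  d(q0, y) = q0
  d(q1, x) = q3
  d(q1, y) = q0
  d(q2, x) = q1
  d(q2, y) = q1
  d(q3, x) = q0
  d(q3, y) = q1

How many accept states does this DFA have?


Accept states listed: {q0, q2}
Counting: q0(1) q2(2)

2


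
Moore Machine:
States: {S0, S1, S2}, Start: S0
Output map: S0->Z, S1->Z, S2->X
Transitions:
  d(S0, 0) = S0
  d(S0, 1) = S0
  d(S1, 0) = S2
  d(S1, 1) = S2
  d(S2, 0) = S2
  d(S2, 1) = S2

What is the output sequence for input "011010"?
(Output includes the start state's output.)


Start: S0 (output Z)
  --0--> S0 (output Z)
  --1--> S0 (output Z)
  --1--> S0 (output Z)
  --0--> S0 (output Z)
  --1--> S0 (output Z)
  --0--> S0 (output Z)

"ZZZZZZZ"


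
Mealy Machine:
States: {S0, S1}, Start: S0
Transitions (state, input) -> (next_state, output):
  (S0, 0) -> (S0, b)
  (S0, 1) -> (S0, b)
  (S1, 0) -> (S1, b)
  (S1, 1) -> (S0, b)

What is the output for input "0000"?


Step-by-step:
  (S0, 0) -> (S0, b)
  (S0, 0) -> (S0, b)
  (S0, 0) -> (S0, b)
  (S0, 0) -> (S0, b)

"bbbb"


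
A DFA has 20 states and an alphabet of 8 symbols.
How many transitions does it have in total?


Each state has exactly one transition per symbol.
20 * 8 = 160

160


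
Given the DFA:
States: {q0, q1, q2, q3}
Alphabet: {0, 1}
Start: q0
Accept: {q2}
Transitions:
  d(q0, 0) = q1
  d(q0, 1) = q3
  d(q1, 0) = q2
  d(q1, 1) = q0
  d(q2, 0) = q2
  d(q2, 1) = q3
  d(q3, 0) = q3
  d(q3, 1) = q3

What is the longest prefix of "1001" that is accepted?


Run the DFA, marking each prefix where the state is accepting:
  "" -> q0 [reject]
  "1" -> q3 [reject]
  "10" -> q3 [reject]
  "100" -> q3 [reject]
  "1001" -> q3 [reject]

No prefix is accepted


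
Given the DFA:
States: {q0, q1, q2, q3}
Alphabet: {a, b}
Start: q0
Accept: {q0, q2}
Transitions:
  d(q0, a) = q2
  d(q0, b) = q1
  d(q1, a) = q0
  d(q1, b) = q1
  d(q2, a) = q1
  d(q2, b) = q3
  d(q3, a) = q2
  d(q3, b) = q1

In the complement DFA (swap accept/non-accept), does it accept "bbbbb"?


Trace: q0 -> q1 -> q1 -> q1 -> q1 -> q1
Final: q1
Original accept: {q0, q2}
Complement: q1 is not in original accept

Yes, complement accepts (original rejects)


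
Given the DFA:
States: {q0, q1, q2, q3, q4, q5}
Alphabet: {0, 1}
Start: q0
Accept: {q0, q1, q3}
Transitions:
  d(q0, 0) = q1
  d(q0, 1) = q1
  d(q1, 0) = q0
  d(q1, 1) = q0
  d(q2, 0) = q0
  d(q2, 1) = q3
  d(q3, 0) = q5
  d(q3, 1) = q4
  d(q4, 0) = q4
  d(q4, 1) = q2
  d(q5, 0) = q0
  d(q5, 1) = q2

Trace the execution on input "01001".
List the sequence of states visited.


Input: 01001
d(q0, 0) = q1
d(q1, 1) = q0
d(q0, 0) = q1
d(q1, 0) = q0
d(q0, 1) = q1


q0 -> q1 -> q0 -> q1 -> q0 -> q1


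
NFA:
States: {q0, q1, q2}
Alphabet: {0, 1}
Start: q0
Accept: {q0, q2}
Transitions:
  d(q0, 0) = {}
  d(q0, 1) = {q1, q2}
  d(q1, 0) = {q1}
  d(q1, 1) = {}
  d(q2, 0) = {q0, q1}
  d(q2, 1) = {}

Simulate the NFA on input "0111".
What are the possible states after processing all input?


Start: {q0}
  --0--> {}
  --1--> {}
  --1--> {}
  --1--> {}

{} (empty set, no valid transitions)


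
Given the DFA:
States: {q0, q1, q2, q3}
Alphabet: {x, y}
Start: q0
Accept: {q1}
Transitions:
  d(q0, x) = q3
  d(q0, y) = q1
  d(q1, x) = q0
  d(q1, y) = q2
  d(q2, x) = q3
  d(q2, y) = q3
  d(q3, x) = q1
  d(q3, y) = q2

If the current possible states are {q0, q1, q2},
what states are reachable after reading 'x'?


Apply transition on 'x' from each current state:
  d(q0, x) = q3
  d(q1, x) = q0
  d(q2, x) = q3

{q0, q3}


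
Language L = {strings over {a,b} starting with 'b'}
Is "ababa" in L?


first symbol = 'a'

No, "ababa" is not in L


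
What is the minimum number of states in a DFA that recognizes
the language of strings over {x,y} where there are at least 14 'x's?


States: count = 0, 1, ..., 13, and a final '>= 14' state.
Total: 14 + 1 = 15. Accept = '>= 14' state.

15


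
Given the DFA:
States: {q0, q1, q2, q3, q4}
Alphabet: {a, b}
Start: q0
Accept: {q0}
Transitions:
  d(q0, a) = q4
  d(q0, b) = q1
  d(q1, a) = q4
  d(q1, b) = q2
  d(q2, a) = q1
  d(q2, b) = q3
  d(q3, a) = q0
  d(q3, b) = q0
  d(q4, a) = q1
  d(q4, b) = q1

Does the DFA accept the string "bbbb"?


Trace: q0 -> q1 -> q2 -> q3 -> q0
Final state: q0
Accept states: {q0}

Yes, accepted (final state q0 is an accept state)


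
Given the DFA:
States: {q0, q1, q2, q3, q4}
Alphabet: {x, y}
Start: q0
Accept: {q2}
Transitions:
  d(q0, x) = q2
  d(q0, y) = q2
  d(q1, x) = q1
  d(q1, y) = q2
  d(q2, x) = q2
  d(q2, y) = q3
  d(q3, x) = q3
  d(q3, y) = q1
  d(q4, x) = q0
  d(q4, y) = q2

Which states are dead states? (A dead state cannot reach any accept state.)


Forward reachability from each state:
  q0 -> reaches accept state q2 (live)
  q1 -> reaches accept state q2 (live)
  q2 -> reaches accept state q2 (live)
  q3 -> reaches accept state q2 (live)
  q4 -> reaches accept state q2 (live)

None (all states can reach an accept state)


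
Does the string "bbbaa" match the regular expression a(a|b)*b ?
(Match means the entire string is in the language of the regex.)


|string| = 5; first = 'b'; last = 'a'

No, "bbbaa" does not match a(a|b)*b


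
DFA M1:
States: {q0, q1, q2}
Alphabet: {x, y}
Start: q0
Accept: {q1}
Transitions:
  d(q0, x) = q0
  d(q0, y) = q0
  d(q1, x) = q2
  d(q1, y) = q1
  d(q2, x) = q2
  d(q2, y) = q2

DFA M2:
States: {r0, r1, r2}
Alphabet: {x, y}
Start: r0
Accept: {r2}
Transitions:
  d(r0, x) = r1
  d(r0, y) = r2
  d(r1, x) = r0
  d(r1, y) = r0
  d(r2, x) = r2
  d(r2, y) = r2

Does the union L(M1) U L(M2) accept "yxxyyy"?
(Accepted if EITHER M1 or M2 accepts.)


M1: final=q0 accepted=False
M2: final=r2 accepted=True

Yes, union accepts


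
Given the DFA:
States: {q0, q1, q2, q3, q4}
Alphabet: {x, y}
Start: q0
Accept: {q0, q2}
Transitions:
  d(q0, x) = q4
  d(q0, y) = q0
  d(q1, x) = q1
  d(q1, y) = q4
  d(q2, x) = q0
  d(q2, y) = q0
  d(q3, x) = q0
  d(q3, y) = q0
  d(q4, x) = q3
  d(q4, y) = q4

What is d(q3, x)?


Looking up transition d(q3, x)

q0


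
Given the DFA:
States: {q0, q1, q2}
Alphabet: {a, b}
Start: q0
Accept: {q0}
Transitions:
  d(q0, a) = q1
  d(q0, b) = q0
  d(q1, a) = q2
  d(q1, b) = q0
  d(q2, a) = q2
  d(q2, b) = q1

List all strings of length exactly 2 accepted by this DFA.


All strings of length 2: 4 total
Accepted: 2

"ab", "bb"


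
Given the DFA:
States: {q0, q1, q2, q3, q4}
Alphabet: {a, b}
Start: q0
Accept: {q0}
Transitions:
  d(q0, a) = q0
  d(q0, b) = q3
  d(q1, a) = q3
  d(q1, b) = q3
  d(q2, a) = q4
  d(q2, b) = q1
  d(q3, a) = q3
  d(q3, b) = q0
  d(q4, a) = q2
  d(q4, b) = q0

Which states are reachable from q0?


BFS from q0:
  layer 0: {q0}
  layer 1: {q3}

{q0, q3}


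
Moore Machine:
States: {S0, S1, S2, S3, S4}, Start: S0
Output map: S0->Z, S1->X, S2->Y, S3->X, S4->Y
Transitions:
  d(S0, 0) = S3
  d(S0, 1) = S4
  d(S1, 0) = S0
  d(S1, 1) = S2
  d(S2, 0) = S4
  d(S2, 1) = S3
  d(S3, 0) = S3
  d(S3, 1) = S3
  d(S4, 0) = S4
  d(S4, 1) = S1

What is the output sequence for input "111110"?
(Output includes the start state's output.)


Start: S0 (output Z)
  --1--> S4 (output Y)
  --1--> S1 (output X)
  --1--> S2 (output Y)
  --1--> S3 (output X)
  --1--> S3 (output X)
  --0--> S3 (output X)

"ZYXYXXX"


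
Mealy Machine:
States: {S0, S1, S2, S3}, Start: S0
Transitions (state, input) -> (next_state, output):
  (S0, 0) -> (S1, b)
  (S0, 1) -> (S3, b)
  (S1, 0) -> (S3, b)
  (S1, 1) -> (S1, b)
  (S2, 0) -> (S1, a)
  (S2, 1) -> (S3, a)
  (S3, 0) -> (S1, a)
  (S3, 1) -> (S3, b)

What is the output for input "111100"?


Step-by-step:
  (S0, 1) -> (S3, b)
  (S3, 1) -> (S3, b)
  (S3, 1) -> (S3, b)
  (S3, 1) -> (S3, b)
  (S3, 0) -> (S1, a)
  (S1, 0) -> (S3, b)

"bbbbab"


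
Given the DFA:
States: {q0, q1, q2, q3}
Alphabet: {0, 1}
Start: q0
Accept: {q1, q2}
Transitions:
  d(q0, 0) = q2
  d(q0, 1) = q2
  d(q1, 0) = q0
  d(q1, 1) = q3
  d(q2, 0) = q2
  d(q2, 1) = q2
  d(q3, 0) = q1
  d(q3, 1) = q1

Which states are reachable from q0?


BFS from q0:
  layer 0: {q0}
  layer 1: {q2}

{q0, q2}


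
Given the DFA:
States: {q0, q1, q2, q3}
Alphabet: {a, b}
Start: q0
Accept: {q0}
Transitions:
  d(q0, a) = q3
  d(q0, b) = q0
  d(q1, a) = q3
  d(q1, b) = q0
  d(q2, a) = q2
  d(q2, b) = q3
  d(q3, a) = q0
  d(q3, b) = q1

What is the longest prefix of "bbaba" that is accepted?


Run the DFA, marking each prefix where the state is accepting:
  "" -> q0 [accept]
  "b" -> q0 [accept]
  "bb" -> q0 [accept]
  "bba" -> q3 [reject]
  "bbab" -> q1 [reject]
  "bbaba" -> q3 [reject]

"bb"


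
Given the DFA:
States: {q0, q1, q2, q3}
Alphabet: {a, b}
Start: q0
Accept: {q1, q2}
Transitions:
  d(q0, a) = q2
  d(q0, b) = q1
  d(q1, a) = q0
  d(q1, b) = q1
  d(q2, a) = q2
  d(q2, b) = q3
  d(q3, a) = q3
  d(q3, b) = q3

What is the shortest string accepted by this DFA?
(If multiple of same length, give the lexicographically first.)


BFS by string length (lex-first path to each state shown):
  len 0: q0<-""
  len 1: q1<-"b", q2<-"a"
Found accept state at length 1.

"a"
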